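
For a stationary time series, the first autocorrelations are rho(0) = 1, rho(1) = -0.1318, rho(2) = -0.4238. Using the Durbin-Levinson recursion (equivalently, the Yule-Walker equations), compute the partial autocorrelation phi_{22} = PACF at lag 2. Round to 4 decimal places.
\phi_{22} = -0.4490

The PACF at lag k is phi_{kk}, the last component of the solution
to the Yule-Walker system G_k phi = r_k where
  (G_k)_{ij} = rho(|i - j|), (r_k)_i = rho(i), i,j = 1..k.
Equivalently, Durbin-Levinson gives phi_{kk} iteratively:
  phi_{11} = rho(1)
  phi_{kk} = [rho(k) - sum_{j=1..k-1} phi_{k-1,j} rho(k-j)]
            / [1 - sum_{j=1..k-1} phi_{k-1,j} rho(j)],
  phi_{k,j} = phi_{k-1,j} - phi_{kk} phi_{k-1,k-j},  j = 1..k-1.
Step k = 1:
  phi_11 = rho(1) = -0.1318.
Step k = 2:
  phi_22 = [rho(2) - phi_11 rho(1)] / [1 - phi_11 rho(1)] = [-0.4238 - (-0.1318)(-0.1318)] / [1 - (-0.1318)(-0.1318)]
         = -0.44117124 / 0.98262876 = -0.449.
Therefore phi_{22} = -0.4490.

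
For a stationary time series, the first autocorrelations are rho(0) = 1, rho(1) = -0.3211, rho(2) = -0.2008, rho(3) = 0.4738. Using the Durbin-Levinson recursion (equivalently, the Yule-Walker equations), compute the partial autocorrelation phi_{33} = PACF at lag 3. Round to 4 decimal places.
\phi_{33} = 0.3510

The PACF at lag k is phi_{kk}, the last component of the solution
to the Yule-Walker system G_k phi = r_k where
  (G_k)_{ij} = rho(|i - j|), (r_k)_i = rho(i), i,j = 1..k.
Equivalently, Durbin-Levinson gives phi_{kk} iteratively:
  phi_{11} = rho(1)
  phi_{kk} = [rho(k) - sum_{j=1..k-1} phi_{k-1,j} rho(k-j)]
            / [1 - sum_{j=1..k-1} phi_{k-1,j} rho(j)],
  phi_{k,j} = phi_{k-1,j} - phi_{kk} phi_{k-1,k-j},  j = 1..k-1.
Step k = 1:
  phi_11 = rho(1) = -0.3211.
Step k = 2:
  phi_22 = [rho(2) - phi_11 rho(1)] / [1 - phi_11 rho(1)] = [-0.2008 - (-0.3211)(-0.3211)] / [1 - (-0.3211)(-0.3211)]
         = -0.30390521 / 0.89689479 = -0.338842.
  Update: phi_21 = phi_11 - phi_22 phi_11 = -0.3211 - (-0.338842)(-0.3211) = -0.429902.
Step k = 3:
  phi_33 = [rho(3) - phi_21 rho(2) - phi_22 rho(1)] / [1 - phi_21 rho(1) - phi_22 rho(2)]
    numerator   = 0.4738 - (-0.429902)(-0.2008) - (-0.338842)(-0.3211) = 0.27867366
    denominator = 1 - (-0.429902)(-0.3211) - (-0.338842)(-0.2008) = 0.79391908
  phi_33 = 0.27867366 / 0.79391908 = 0.351.
Therefore phi_{33} = 0.3510.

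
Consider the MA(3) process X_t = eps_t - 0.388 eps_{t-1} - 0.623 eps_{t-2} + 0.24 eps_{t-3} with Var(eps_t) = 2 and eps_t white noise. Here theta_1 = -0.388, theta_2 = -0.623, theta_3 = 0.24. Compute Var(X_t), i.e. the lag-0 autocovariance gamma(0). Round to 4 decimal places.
\gamma(0) = 3.1925

For an MA(q) process X_t = eps_t + sum_i theta_i eps_{t-i} with
Var(eps_t) = sigma^2, the variance is
  gamma(0) = sigma^2 * (1 + sum_i theta_i^2).
  sum_i theta_i^2 = (-0.388)^2 + (-0.623)^2 + (0.24)^2 = 0.150544 + 0.388129 + 0.0576 = 0.596273.
  gamma(0) = 2 * (1 + 0.596273) = 2 * 1.596273 = 3.192546, which rounds to 3.1925.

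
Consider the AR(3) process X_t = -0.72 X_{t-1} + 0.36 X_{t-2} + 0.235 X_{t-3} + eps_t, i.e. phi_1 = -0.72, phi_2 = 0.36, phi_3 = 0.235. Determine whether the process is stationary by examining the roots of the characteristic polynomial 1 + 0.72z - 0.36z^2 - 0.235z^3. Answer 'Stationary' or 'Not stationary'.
\text{Stationary}

The AR(p) characteristic polynomial is P(z) = 1 + 0.72z - 0.36z^2 - 0.235z^3.
Stationarity requires all roots to lie outside the unit circle, i.e. |z| > 1 for every root.
Degree 3: look for a simple real root z0 first, then factor out (1 - z/z0) and solve the remaining quadratic.
Testing z0 = -2: P(-2) = 1 + (0.72)(-2) + (-0.36)(-2)^2 + (-0.235)(-2)^3
  = 1 + (-1.44) + (-1.44) + (1.88) = 0.  So z_0 = -2 is a root, |z_0| = 2.
Divide out the factor (1 + 0.5 z) = (1 - z/z0) (since 1/z0 = -0.5):
  P(z) = (1 + 0.5 z)(1 + (0.22) z + (-0.47) z^2)
  [check: z-coef 0.22 - (-0.5) = 0.72; z^2-coef -0.47 - (-0.5)(0.22) = -0.36; z^3-coef -(-0.5)(-0.47) = -0.235.]
Remaining roots from the quadratic factor 1 + (0.22) z + (-0.47) z^2:
  Set 1 + (0.22) z + (-0.47) z^2 = 0, i.e. a z^2 + b z + c = 0 with a = -0.47, b = 0.22, c = 1.
  Discriminant D = b^2 - 4ac = (0.22)^2 - 4*(-0.47)*1 = 0.0484 - (-1.88) = 1.9284.
  D >= 0, so the roots are real: z = (-b +/- sqrt(D)) / (2a) = (-0.22 +/- 1.388668) / (-0.94).
    z_1 = (-0.22 + 1.388668) / (-0.94) = -1.2433,   |z_1| = 1.2433.
    z_2 = (-0.22 - 1.388668) / (-0.94) = 1.7113,   |z_2| = 1.7113.
Moduli of all roots: 2.0000, 1.2433, 1.7113.
All moduli strictly greater than 1? Yes.
Verdict: Stationary.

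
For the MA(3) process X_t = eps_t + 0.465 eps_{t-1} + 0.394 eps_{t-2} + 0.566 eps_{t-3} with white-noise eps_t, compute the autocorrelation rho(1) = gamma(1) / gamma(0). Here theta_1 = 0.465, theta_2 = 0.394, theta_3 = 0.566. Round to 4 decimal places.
\rho(1) = 0.5150

For an MA(q) process with theta_0 = 1, the autocovariance is
  gamma(k) = sigma^2 * sum_{i=0..q-k} theta_i * theta_{i+k},
and rho(k) = gamma(k) / gamma(0). Sigma^2 cancels.
  numerator   = (1)*(0.465) + (0.465)*(0.394) + (0.394)*(0.566) = 0.871214.
  denominator = (1)^2 + (0.465)^2 + (0.394)^2 + (0.566)^2 = 1.691817.
  rho(1) = 0.871214 / 1.691817 = 0.5150.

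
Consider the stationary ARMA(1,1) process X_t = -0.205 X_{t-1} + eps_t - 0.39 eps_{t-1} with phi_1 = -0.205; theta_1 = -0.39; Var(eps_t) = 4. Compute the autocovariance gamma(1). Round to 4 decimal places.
\gamma(1) = -2.6830

Multiply the model equation by X_{t-k} and take expectations. With theta_0 = psi_0 = 1 and psi_j the MA(infinity) weights, this gives
  gamma(k) - sum_i phi_i gamma(k-i) = c_k,
  c_k = sigma^2 * sum_{j=k..q} theta_j psi_{j-k}   (c_k = 0 for k > q),
using gamma(-m) = gamma(m).
psi-weights needed (psi_j = theta_j + sum_i phi_i psi_{j-i}):
  psi_1 = theta_1 + phi_1 = -0.39 + (-0.205) = -0.595
Right-hand sides:
  c_0 = sigma^2 (1 + theta_1 psi_1) = 4 * (1 + (-0.39)(-0.595)) = 4 * 1.23205 = 4.9282
  c_1 = sigma^2 theta_1 = 4 * (-0.39) = -1.56
  c_2 = 0
Equations for k = 0 and k = 1 (AR order 1):
  gamma(0) = phi_1 gamma(1) + c_0
  gamma(1) = phi_1 gamma(0) + c_1
Substituting the second into the first: gamma(0) (1 - phi_1^2) = c_0 + phi_1 c_1, so
  gamma(0) = (c_0 + phi_1 c_1) / (1 - phi_1^2) = (4.9282 + (-0.205)(-1.56)) / (1 - (-0.205)^2) = 5.248 / 0.957975 = 5.478222.
  gamma(1) = phi_1 gamma(0) + c_1 = (-0.205)(5.478222) + (-1.56) = -2.683036.
Therefore gamma(1) = -2.6830 (to 4 decimal places).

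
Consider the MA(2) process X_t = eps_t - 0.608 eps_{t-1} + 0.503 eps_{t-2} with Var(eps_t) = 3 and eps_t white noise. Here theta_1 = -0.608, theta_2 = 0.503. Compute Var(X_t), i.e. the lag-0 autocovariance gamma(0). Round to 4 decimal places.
\gamma(0) = 4.8680

For an MA(q) process X_t = eps_t + sum_i theta_i eps_{t-i} with
Var(eps_t) = sigma^2, the variance is
  gamma(0) = sigma^2 * (1 + sum_i theta_i^2).
  sum_i theta_i^2 = (-0.608)^2 + (0.503)^2 = 0.369664 + 0.253009 = 0.622673.
  gamma(0) = 3 * (1 + 0.622673) = 3 * 1.622673 = 4.868019, which rounds to 4.8680.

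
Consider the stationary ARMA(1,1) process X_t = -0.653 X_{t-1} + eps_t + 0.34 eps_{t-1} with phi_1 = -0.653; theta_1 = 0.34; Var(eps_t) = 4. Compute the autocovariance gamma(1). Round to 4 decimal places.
\gamma(1) = -1.6981

Multiply the model equation by X_{t-k} and take expectations. With theta_0 = psi_0 = 1 and psi_j the MA(infinity) weights, this gives
  gamma(k) - sum_i phi_i gamma(k-i) = c_k,
  c_k = sigma^2 * sum_{j=k..q} theta_j psi_{j-k}   (c_k = 0 for k > q),
using gamma(-m) = gamma(m).
psi-weights needed (psi_j = theta_j + sum_i phi_i psi_{j-i}):
  psi_1 = theta_1 + phi_1 = 0.34 + (-0.653) = -0.313
Right-hand sides:
  c_0 = sigma^2 (1 + theta_1 psi_1) = 4 * (1 + (0.34)(-0.313)) = 4 * 0.89358 = 3.57432
  c_1 = sigma^2 theta_1 = 4 * (0.34) = 1.36
  c_2 = 0
Equations for k = 0 and k = 1 (AR order 1):
  gamma(0) = phi_1 gamma(1) + c_0
  gamma(1) = phi_1 gamma(0) + c_1
Substituting the second into the first: gamma(0) (1 - phi_1^2) = c_0 + phi_1 c_1, so
  gamma(0) = (c_0 + phi_1 c_1) / (1 - phi_1^2) = (3.57432 + (-0.653)(1.36)) / (1 - (-0.653)^2) = 2.68624 / 0.573591 = 4.683198.
  gamma(1) = phi_1 gamma(0) + c_1 = (-0.653)(4.683198) + (1.36) = -1.698128.
Therefore gamma(1) = -1.6981 (to 4 decimal places).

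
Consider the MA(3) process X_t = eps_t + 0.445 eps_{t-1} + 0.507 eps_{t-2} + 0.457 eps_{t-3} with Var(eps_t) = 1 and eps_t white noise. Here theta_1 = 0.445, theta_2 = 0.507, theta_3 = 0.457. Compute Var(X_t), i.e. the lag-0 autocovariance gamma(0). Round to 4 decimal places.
\gamma(0) = 1.6639

For an MA(q) process X_t = eps_t + sum_i theta_i eps_{t-i} with
Var(eps_t) = sigma^2, the variance is
  gamma(0) = sigma^2 * (1 + sum_i theta_i^2).
  sum_i theta_i^2 = (0.445)^2 + (0.507)^2 + (0.457)^2 = 0.198025 + 0.257049 + 0.208849 = 0.663923.
  gamma(0) = 1 * (1 + 0.663923) = 1 * 1.663923 = 1.663923, which rounds to 1.6639.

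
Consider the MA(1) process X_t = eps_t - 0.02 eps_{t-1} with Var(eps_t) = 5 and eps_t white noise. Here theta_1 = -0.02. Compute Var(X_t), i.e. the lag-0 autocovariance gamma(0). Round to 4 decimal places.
\gamma(0) = 5.0020

For an MA(q) process X_t = eps_t + sum_i theta_i eps_{t-i} with
Var(eps_t) = sigma^2, the variance is
  gamma(0) = sigma^2 * (1 + sum_i theta_i^2).
  sum_i theta_i^2 = (-0.02)^2 = 0.0004.
  gamma(0) = 5 * (1 + 0.0004) = 5 * 1.0004 = 5.002, which rounds to 5.0020.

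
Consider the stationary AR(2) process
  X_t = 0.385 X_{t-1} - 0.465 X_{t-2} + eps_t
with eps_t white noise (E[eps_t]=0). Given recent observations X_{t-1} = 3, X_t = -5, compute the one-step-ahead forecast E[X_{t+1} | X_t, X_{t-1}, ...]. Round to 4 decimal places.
E[X_{t+1} \mid \mathcal F_t] = -3.3200

For an AR(p) model X_t = c + sum_i phi_i X_{t-i} + eps_t, the
one-step-ahead conditional mean is
  E[X_{t+1} | X_t, ...] = c + sum_i phi_i X_{t+1-i}.
Substitute known values:
  E[X_{t+1} | ...] = (0.385) * (-5) + (-0.465) * (3)
                   = -3.3200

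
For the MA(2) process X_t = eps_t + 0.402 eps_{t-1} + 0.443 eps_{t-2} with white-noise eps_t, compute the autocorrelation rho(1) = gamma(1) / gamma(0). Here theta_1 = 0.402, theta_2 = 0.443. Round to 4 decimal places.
\rho(1) = 0.4272

For an MA(q) process with theta_0 = 1, the autocovariance is
  gamma(k) = sigma^2 * sum_{i=0..q-k} theta_i * theta_{i+k},
and rho(k) = gamma(k) / gamma(0). Sigma^2 cancels.
  numerator   = (1)*(0.402) + (0.402)*(0.443) = 0.580086.
  denominator = (1)^2 + (0.402)^2 + (0.443)^2 = 1.357853.
  rho(1) = 0.580086 / 1.357853 = 0.4272.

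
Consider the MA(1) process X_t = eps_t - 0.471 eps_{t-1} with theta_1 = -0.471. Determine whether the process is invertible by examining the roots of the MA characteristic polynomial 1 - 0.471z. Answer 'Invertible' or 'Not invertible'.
\text{Invertible}

The MA(q) characteristic polynomial is P(z) = 1 - 0.471z.
Invertibility requires all roots to lie outside the unit circle, i.e. |z| > 1 for every root.
This is linear in z: 1 + (-0.471) z = 0  =>  z = -1/(-0.471) = 2.123142,  |z| = 2.123142.
Moduli of all roots: 2.1231.
All moduli strictly greater than 1? Yes.
Verdict: Invertible.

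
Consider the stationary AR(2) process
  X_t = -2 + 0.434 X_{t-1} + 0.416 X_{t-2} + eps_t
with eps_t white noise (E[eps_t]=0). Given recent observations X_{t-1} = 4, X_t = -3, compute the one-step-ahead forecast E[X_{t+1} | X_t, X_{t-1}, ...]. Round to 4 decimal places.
E[X_{t+1} \mid \mathcal F_t] = -1.6380

For an AR(p) model X_t = c + sum_i phi_i X_{t-i} + eps_t, the
one-step-ahead conditional mean is
  E[X_{t+1} | X_t, ...] = c + sum_i phi_i X_{t+1-i}.
Substitute known values:
  E[X_{t+1} | ...] = -2 + (0.434) * (-3) + (0.416) * (4)
                   = -1.6380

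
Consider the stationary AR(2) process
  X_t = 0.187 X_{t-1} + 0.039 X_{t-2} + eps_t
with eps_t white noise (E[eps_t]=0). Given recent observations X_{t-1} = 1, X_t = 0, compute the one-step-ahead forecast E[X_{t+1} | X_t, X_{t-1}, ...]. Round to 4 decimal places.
E[X_{t+1} \mid \mathcal F_t] = 0.0390

For an AR(p) model X_t = c + sum_i phi_i X_{t-i} + eps_t, the
one-step-ahead conditional mean is
  E[X_{t+1} | X_t, ...] = c + sum_i phi_i X_{t+1-i}.
Substitute known values:
  E[X_{t+1} | ...] = (0.187) * (0) + (0.039) * (1)
                   = 0.0390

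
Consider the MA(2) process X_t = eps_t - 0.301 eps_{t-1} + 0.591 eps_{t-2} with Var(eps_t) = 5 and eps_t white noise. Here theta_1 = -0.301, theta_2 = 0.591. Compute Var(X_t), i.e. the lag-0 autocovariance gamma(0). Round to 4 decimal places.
\gamma(0) = 7.1994

For an MA(q) process X_t = eps_t + sum_i theta_i eps_{t-i} with
Var(eps_t) = sigma^2, the variance is
  gamma(0) = sigma^2 * (1 + sum_i theta_i^2).
  sum_i theta_i^2 = (-0.301)^2 + (0.591)^2 = 0.090601 + 0.349281 = 0.439882.
  gamma(0) = 5 * (1 + 0.439882) = 5 * 1.439882 = 7.19941, which rounds to 7.1994.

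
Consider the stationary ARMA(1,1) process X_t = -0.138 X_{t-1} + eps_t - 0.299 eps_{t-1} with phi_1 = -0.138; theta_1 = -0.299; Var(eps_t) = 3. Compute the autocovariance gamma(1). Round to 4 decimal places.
\gamma(1) = -1.3916

Multiply the model equation by X_{t-k} and take expectations. With theta_0 = psi_0 = 1 and psi_j the MA(infinity) weights, this gives
  gamma(k) - sum_i phi_i gamma(k-i) = c_k,
  c_k = sigma^2 * sum_{j=k..q} theta_j psi_{j-k}   (c_k = 0 for k > q),
using gamma(-m) = gamma(m).
psi-weights needed (psi_j = theta_j + sum_i phi_i psi_{j-i}):
  psi_1 = theta_1 + phi_1 = -0.299 + (-0.138) = -0.437
Right-hand sides:
  c_0 = sigma^2 (1 + theta_1 psi_1) = 3 * (1 + (-0.299)(-0.437)) = 3 * 1.130663 = 3.391989
  c_1 = sigma^2 theta_1 = 3 * (-0.299) = -0.897
  c_2 = 0
Equations for k = 0 and k = 1 (AR order 1):
  gamma(0) = phi_1 gamma(1) + c_0
  gamma(1) = phi_1 gamma(0) + c_1
Substituting the second into the first: gamma(0) (1 - phi_1^2) = c_0 + phi_1 c_1, so
  gamma(0) = (c_0 + phi_1 c_1) / (1 - phi_1^2) = (3.391989 + (-0.138)(-0.897)) / (1 - (-0.138)^2) = 3.515775 / 0.980956 = 3.584029.
  gamma(1) = phi_1 gamma(0) + c_1 = (-0.138)(3.584029) + (-0.897) = -1.391596.
Therefore gamma(1) = -1.3916 (to 4 decimal places).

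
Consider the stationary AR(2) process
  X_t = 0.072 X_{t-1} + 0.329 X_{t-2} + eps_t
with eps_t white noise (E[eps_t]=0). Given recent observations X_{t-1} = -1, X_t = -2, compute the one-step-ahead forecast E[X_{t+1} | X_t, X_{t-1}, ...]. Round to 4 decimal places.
E[X_{t+1} \mid \mathcal F_t] = -0.4730

For an AR(p) model X_t = c + sum_i phi_i X_{t-i} + eps_t, the
one-step-ahead conditional mean is
  E[X_{t+1} | X_t, ...] = c + sum_i phi_i X_{t+1-i}.
Substitute known values:
  E[X_{t+1} | ...] = (0.072) * (-2) + (0.329) * (-1)
                   = -0.4730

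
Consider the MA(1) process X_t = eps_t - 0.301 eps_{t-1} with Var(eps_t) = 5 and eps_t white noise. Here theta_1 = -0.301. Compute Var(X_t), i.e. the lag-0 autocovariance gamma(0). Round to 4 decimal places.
\gamma(0) = 5.4530

For an MA(q) process X_t = eps_t + sum_i theta_i eps_{t-i} with
Var(eps_t) = sigma^2, the variance is
  gamma(0) = sigma^2 * (1 + sum_i theta_i^2).
  sum_i theta_i^2 = (-0.301)^2 = 0.090601.
  gamma(0) = 5 * (1 + 0.090601) = 5 * 1.090601 = 5.453005, which rounds to 5.4530.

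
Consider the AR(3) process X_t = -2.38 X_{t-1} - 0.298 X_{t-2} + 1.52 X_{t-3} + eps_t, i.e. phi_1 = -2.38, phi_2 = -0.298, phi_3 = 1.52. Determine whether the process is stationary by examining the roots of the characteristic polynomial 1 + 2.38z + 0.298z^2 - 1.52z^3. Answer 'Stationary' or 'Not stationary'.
\text{Not stationary}

The AR(p) characteristic polynomial is P(z) = 1 + 2.38z + 0.298z^2 - 1.52z^3.
Stationarity requires all roots to lie outside the unit circle, i.e. |z| > 1 for every root.
Degree 3: look for a simple real root z0 first, then factor out (1 - z/z0) and solve the remaining quadratic.
Testing z0 = -0.625: P(-0.625) = 1 + (2.38)(-0.625) + (0.298)(-0.625)^2 + (-1.52)(-0.625)^3
  = 1 + (-1.4875) + (0.116406) + (0.371094) = 0.  So z_0 = -0.625 is a root, |z_0| = 0.625.
Divide out the factor (1 + 1.6 z) = (1 - z/z0) (since 1/z0 = -1.6):
  P(z) = (1 + 1.6 z)(1 + (0.78) z + (-0.95) z^2)
  [check: z-coef 0.78 - (-1.6) = 2.38; z^2-coef -0.95 - (-1.6)(0.78) = 0.298; z^3-coef -(-1.6)(-0.95) = -1.52.]
Remaining roots from the quadratic factor 1 + (0.78) z + (-0.95) z^2:
  Set 1 + (0.78) z + (-0.95) z^2 = 0, i.e. a z^2 + b z + c = 0 with a = -0.95, b = 0.78, c = 1.
  Discriminant D = b^2 - 4ac = (0.78)^2 - 4*(-0.95)*1 = 0.6084 - (-3.8) = 4.4084.
  D >= 0, so the roots are real: z = (-b +/- sqrt(D)) / (2a) = (-0.78 +/- 2.099619) / (-1.9).
    z_1 = (-0.78 + 2.099619) / (-1.9) = -0.6945,   |z_1| = 0.6945.
    z_2 = (-0.78 - 2.099619) / (-1.9) = 1.5156,   |z_2| = 1.5156.
Moduli of all roots: 0.6250, 0.6945, 1.5156.
All moduli strictly greater than 1? No.
Verdict: Not stationary.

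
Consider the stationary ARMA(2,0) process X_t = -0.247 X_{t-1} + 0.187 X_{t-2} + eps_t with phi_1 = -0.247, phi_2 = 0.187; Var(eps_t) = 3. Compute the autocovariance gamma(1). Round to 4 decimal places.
\gamma(1) = -1.0405

Multiply the model equation by X_{t-k} and take expectations. With theta_0 = psi_0 = 1 and psi_j the MA(infinity) weights, this gives
  gamma(k) - sum_i phi_i gamma(k-i) = c_k,
  c_k = sigma^2 * sum_{j=k..q} theta_j psi_{j-k}   (c_k = 0 for k > q),
using gamma(-m) = gamma(m).
Pure AR (q = 0): c_0 = sigma^2 = 3, c_k = 0 for k >= 1.
Equations for k = 0, 1, 2 (AR order 2, c_2 = 0):
  (E0) gamma(0) = phi_1 gamma(1) + phi_2 gamma(2) + c_0
  (E1) gamma(1) = phi_1 gamma(0) + phi_2 gamma(1) + c_1
  (E2) gamma(2) = phi_1 gamma(1) + phi_2 gamma(0)
From (E1): gamma(1) = A gamma(0) + B with
  A = phi_1 / (1 - phi_2) = -0.247 / 0.813 = -0.303813,   B = c_1 / (1 - phi_2) = 0 / 0.813 = 0.
Insert (E2) into (E0): gamma(0) (1 - phi_2^2) = phi_1 (1 + phi_2) gamma(1) + c_0.
  phi_1 (1 + phi_2) = (-0.247)(1.187) = -0.293189,   1 - phi_2^2 = 0.965031.
Replace gamma(1) by A gamma(0) + B and collect gamma(0):
  gamma(0) [0.965031 - (-0.293189)(-0.303813)] = c_0 = 3
  gamma(0) * 0.875956 = 3
  gamma(0) = 3 / 0.875956 = 3.424828.
  gamma(1) = A gamma(0) = (-0.303813)(3.424828) = -1.040507.
Therefore gamma(1) = -1.0405 (to 4 decimal places).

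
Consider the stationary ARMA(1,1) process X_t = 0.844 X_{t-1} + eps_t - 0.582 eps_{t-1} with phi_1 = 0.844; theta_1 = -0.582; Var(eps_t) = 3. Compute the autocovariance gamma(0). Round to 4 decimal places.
\gamma(0) = 3.7159

Multiply the model equation by X_{t-k} and take expectations. With theta_0 = psi_0 = 1 and psi_j the MA(infinity) weights, this gives
  gamma(k) - sum_i phi_i gamma(k-i) = c_k,
  c_k = sigma^2 * sum_{j=k..q} theta_j psi_{j-k}   (c_k = 0 for k > q),
using gamma(-m) = gamma(m).
psi-weights needed (psi_j = theta_j + sum_i phi_i psi_{j-i}):
  psi_1 = theta_1 + phi_1 = -0.582 + (0.844) = 0.262
Right-hand sides:
  c_0 = sigma^2 (1 + theta_1 psi_1) = 3 * (1 + (-0.582)(0.262)) = 3 * 0.847516 = 2.542548
  c_1 = sigma^2 theta_1 = 3 * (-0.582) = -1.746
  c_2 = 0
Equations for k = 0 and k = 1 (AR order 1):
  gamma(0) = phi_1 gamma(1) + c_0
  gamma(1) = phi_1 gamma(0) + c_1
Substituting the second into the first: gamma(0) (1 - phi_1^2) = c_0 + phi_1 c_1, so
  gamma(0) = (c_0 + phi_1 c_1) / (1 - phi_1^2) = (2.542548 + (0.844)(-1.746)) / (1 - (0.844)^2) = 1.068924 / 0.287664 = 3.715877.
Therefore gamma(0) = 3.7159 (to 4 decimal places).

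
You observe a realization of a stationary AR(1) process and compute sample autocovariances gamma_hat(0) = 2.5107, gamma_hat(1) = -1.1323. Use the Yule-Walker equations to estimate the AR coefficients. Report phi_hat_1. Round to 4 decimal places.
\hat\phi_{1} = -0.4510

The Yule-Walker equations for an AR(p) process read, in matrix form,
  Gamma_p phi = r_p,   with   (Gamma_p)_{ij} = gamma(|i - j|),
                       (r_p)_i = gamma(i),   i,j = 1..p.
Substitute the sample gammas (Toeplitz matrix and right-hand side of size 1):
  Gamma_p = [[2.5107]]
  r_p     = [-1.1323]
With p = 1 this is the single equation gamma(0) phi_1 = gamma(1):
  phi_hat_1 = gamma(1) / gamma(0) = -1.1323 / 2.5107 = -0.4510.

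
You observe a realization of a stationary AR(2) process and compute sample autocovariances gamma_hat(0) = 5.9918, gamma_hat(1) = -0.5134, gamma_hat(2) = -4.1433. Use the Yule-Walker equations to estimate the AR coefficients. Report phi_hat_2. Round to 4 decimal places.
\hat\phi_{2} = -0.7040

The Yule-Walker equations for an AR(p) process read, in matrix form,
  Gamma_p phi = r_p,   with   (Gamma_p)_{ij} = gamma(|i - j|),
                       (r_p)_i = gamma(i),   i,j = 1..p.
Substitute the sample gammas (Toeplitz matrix and right-hand side of size 2):
  Gamma_p = [[5.9918, -0.5134], [-0.5134, 5.9918]]
  r_p     = [-0.5134, -4.1433]
Written out:
  5.9918 phi_1 - 0.5134 phi_2 = -0.5134
  -0.5134 phi_1 + 5.9918 phi_2 = -4.1433
Solve by Cramer's rule:
  det = gamma(0)^2 - gamma(1)^2 = (5.9918)^2 - (-0.5134)^2 = 35.90166724 - 0.26357956 = 35.63808768
  phi_hat_1 = [gamma(1) gamma(0) - gamma(1) gamma(2)] / det = [(-0.5134)(5.9918) - (-0.5134)(-4.1433)] / 35.63808768 = -5.20336034 / 35.63808768 = -0.146
  phi_hat_2 = [gamma(0) gamma(2) - gamma(1)^2] / det = [(5.9918)(-4.1433) - (-0.5134)^2] / 35.63808768 = -25.0894045 / 35.63808768 = -0.704
So phi_hat = [-0.1460, -0.7040].
Therefore phi_hat_2 = -0.7040.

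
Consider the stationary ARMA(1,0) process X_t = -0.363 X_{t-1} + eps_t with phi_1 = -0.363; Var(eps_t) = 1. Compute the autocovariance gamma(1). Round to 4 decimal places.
\gamma(1) = -0.4181

Multiply the model equation by X_{t-k} and take expectations. With theta_0 = psi_0 = 1 and psi_j the MA(infinity) weights, this gives
  gamma(k) - sum_i phi_i gamma(k-i) = c_k,
  c_k = sigma^2 * sum_{j=k..q} theta_j psi_{j-k}   (c_k = 0 for k > q),
using gamma(-m) = gamma(m).
Pure AR (q = 0): c_0 = sigma^2 = 1, c_k = 0 for k >= 1.
Equations for k = 0 and k = 1 (AR order 1):
  gamma(0) = phi_1 gamma(1) + c_0
  gamma(1) = phi_1 gamma(0) + c_1
Substituting the second into the first: gamma(0) (1 - phi_1^2) = c_0 + phi_1 c_1, so
  gamma(0) = c_0 / (1 - phi_1^2) = 1 / (1 - (-0.363)^2) = 1 / 0.868231 = 1.151767.
  gamma(1) = phi_1 gamma(0) = (-0.363)(1.151767) = -0.418091.
Therefore gamma(1) = -0.4181 (to 4 decimal places).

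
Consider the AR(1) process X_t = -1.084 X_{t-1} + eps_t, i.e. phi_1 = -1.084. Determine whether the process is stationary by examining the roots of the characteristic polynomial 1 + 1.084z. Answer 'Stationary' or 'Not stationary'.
\text{Not stationary}

The AR(p) characteristic polynomial is P(z) = 1 + 1.084z.
Stationarity requires all roots to lie outside the unit circle, i.e. |z| > 1 for every root.
This is linear in z: 1 + (1.084) z = 0  =>  z = -1/(1.084) = -0.922509,  |z| = 0.922509.
Moduli of all roots: 0.9225.
All moduli strictly greater than 1? No.
Verdict: Not stationary.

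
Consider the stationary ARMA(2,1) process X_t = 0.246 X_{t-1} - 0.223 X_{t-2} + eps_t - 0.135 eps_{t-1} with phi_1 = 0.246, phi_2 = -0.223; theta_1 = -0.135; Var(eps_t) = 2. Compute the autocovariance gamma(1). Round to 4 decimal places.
\gamma(1) = 0.2045

Multiply the model equation by X_{t-k} and take expectations. With theta_0 = psi_0 = 1 and psi_j the MA(infinity) weights, this gives
  gamma(k) - sum_i phi_i gamma(k-i) = c_k,
  c_k = sigma^2 * sum_{j=k..q} theta_j psi_{j-k}   (c_k = 0 for k > q),
using gamma(-m) = gamma(m).
psi-weights needed (psi_j = theta_j + sum_i phi_i psi_{j-i}):
  psi_1 = theta_1 + phi_1 = -0.135 + (0.246) = 0.111
Right-hand sides:
  c_0 = sigma^2 (1 + theta_1 psi_1) = 2 * (1 + (-0.135)(0.111)) = 2 * 0.985015 = 1.97003
  c_1 = sigma^2 theta_1 = 2 * (-0.135) = -0.27
  c_2 = 0
Equations for k = 0, 1, 2 (AR order 2, c_2 = 0):
  (E0) gamma(0) = phi_1 gamma(1) + phi_2 gamma(2) + c_0
  (E1) gamma(1) = phi_1 gamma(0) + phi_2 gamma(1) + c_1
  (E2) gamma(2) = phi_1 gamma(1) + phi_2 gamma(0)
From (E1): gamma(1) = A gamma(0) + B with
  A = phi_1 / (1 - phi_2) = 0.246 / 1.223 = 0.201145,   B = c_1 / (1 - phi_2) = -0.27 / 1.223 = -0.220769.
Insert (E2) into (E0): gamma(0) (1 - phi_2^2) = phi_1 (1 + phi_2) gamma(1) + c_0.
  phi_1 (1 + phi_2) = (0.246)(0.777) = 0.191142,   1 - phi_2^2 = 0.950271.
Replace gamma(1) by A gamma(0) + B and collect gamma(0):
  gamma(0) [0.950271 - (0.191142)(0.201145)] = (0.191142)(-0.220769) + 1.97003
  gamma(0) * 0.911824 = 1.927832
  gamma(0) = 1.927832 / 0.911824 = 2.114259.
  gamma(1) = A gamma(0) + B = (0.201145)(2.114259) + (-0.220769) = 0.204503.
Therefore gamma(1) = 0.2045 (to 4 decimal places).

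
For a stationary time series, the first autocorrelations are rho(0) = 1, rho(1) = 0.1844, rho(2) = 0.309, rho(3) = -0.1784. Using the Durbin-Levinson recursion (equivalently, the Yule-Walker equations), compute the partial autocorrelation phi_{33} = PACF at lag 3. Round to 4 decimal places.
\phi_{33} = -0.3060

The PACF at lag k is phi_{kk}, the last component of the solution
to the Yule-Walker system G_k phi = r_k where
  (G_k)_{ij} = rho(|i - j|), (r_k)_i = rho(i), i,j = 1..k.
Equivalently, Durbin-Levinson gives phi_{kk} iteratively:
  phi_{11} = rho(1)
  phi_{kk} = [rho(k) - sum_{j=1..k-1} phi_{k-1,j} rho(k-j)]
            / [1 - sum_{j=1..k-1} phi_{k-1,j} rho(j)],
  phi_{k,j} = phi_{k-1,j} - phi_{kk} phi_{k-1,k-j},  j = 1..k-1.
Step k = 1:
  phi_11 = rho(1) = 0.1844.
Step k = 2:
  phi_22 = [rho(2) - phi_11 rho(1)] / [1 - phi_11 rho(1)] = [0.309 - (0.1844)(0.1844)] / [1 - (0.1844)(0.1844)]
         = 0.27499664 / 0.96599664 = 0.284677.
  Update: phi_21 = phi_11 - phi_22 phi_11 = 0.1844 - (0.284677)(0.1844) = 0.131906.
Step k = 3:
  phi_33 = [rho(3) - phi_21 rho(2) - phi_22 rho(1)] / [1 - phi_21 rho(1) - phi_22 rho(2)]
    numerator   = -0.1784 - (0.131906)(0.309) - (0.284677)(0.1844) = -0.27165321
    denominator = 1 - (0.131906)(0.1844) - (0.284677)(0.309) = 0.88771153
  phi_33 = -0.27165321 / 0.88771153 = -0.306.
Therefore phi_{33} = -0.3060.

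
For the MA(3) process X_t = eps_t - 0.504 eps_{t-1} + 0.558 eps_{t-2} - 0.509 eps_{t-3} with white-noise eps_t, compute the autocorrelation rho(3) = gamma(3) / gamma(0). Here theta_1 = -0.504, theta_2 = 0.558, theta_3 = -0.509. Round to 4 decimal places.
\rho(3) = -0.2790

For an MA(q) process with theta_0 = 1, the autocovariance is
  gamma(k) = sigma^2 * sum_{i=0..q-k} theta_i * theta_{i+k},
and rho(k) = gamma(k) / gamma(0). Sigma^2 cancels.
  numerator   = (1)*(-0.509) = -0.509.
  denominator = (1)^2 + (-0.504)^2 + (0.558)^2 + (-0.509)^2 = 1.824461.
  rho(3) = -0.509 / 1.824461 = -0.2790.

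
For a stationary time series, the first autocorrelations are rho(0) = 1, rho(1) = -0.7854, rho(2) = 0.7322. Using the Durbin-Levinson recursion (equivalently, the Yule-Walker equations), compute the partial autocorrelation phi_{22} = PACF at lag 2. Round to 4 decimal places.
\phi_{22} = 0.3011

The PACF at lag k is phi_{kk}, the last component of the solution
to the Yule-Walker system G_k phi = r_k where
  (G_k)_{ij} = rho(|i - j|), (r_k)_i = rho(i), i,j = 1..k.
Equivalently, Durbin-Levinson gives phi_{kk} iteratively:
  phi_{11} = rho(1)
  phi_{kk} = [rho(k) - sum_{j=1..k-1} phi_{k-1,j} rho(k-j)]
            / [1 - sum_{j=1..k-1} phi_{k-1,j} rho(j)],
  phi_{k,j} = phi_{k-1,j} - phi_{kk} phi_{k-1,k-j},  j = 1..k-1.
Step k = 1:
  phi_11 = rho(1) = -0.7854.
Step k = 2:
  phi_22 = [rho(2) - phi_11 rho(1)] / [1 - phi_11 rho(1)] = [0.7322 - (-0.7854)(-0.7854)] / [1 - (-0.7854)(-0.7854)]
         = 0.11534684 / 0.38314684 = 0.3011.
Therefore phi_{22} = 0.3011.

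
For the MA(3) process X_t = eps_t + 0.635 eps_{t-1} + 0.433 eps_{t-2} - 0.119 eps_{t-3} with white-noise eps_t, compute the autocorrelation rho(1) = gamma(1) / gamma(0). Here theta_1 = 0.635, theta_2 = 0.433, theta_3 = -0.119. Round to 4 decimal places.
\rho(1) = 0.5349

For an MA(q) process with theta_0 = 1, the autocovariance is
  gamma(k) = sigma^2 * sum_{i=0..q-k} theta_i * theta_{i+k},
and rho(k) = gamma(k) / gamma(0). Sigma^2 cancels.
  numerator   = (1)*(0.635) + (0.635)*(0.433) + (0.433)*(-0.119) = 0.858428.
  denominator = (1)^2 + (0.635)^2 + (0.433)^2 + (-0.119)^2 = 1.604875.
  rho(1) = 0.858428 / 1.604875 = 0.5349.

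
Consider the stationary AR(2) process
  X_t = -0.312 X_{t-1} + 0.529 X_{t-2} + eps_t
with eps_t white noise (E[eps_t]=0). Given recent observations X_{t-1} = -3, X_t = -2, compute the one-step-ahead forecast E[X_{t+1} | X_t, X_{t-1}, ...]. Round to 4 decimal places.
E[X_{t+1} \mid \mathcal F_t] = -0.9630

For an AR(p) model X_t = c + sum_i phi_i X_{t-i} + eps_t, the
one-step-ahead conditional mean is
  E[X_{t+1} | X_t, ...] = c + sum_i phi_i X_{t+1-i}.
Substitute known values:
  E[X_{t+1} | ...] = (-0.312) * (-2) + (0.529) * (-3)
                   = -0.9630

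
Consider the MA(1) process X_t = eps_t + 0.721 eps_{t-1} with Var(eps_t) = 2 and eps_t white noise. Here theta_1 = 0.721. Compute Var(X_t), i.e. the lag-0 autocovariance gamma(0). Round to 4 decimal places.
\gamma(0) = 3.0397

For an MA(q) process X_t = eps_t + sum_i theta_i eps_{t-i} with
Var(eps_t) = sigma^2, the variance is
  gamma(0) = sigma^2 * (1 + sum_i theta_i^2).
  sum_i theta_i^2 = (0.721)^2 = 0.519841.
  gamma(0) = 2 * (1 + 0.519841) = 2 * 1.519841 = 3.039682, which rounds to 3.0397.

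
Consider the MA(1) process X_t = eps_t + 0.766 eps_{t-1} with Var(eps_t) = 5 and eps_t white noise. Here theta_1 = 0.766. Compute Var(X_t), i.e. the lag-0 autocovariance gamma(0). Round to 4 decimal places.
\gamma(0) = 7.9338

For an MA(q) process X_t = eps_t + sum_i theta_i eps_{t-i} with
Var(eps_t) = sigma^2, the variance is
  gamma(0) = sigma^2 * (1 + sum_i theta_i^2).
  sum_i theta_i^2 = (0.766)^2 = 0.586756.
  gamma(0) = 5 * (1 + 0.586756) = 5 * 1.586756 = 7.93378, which rounds to 7.9338.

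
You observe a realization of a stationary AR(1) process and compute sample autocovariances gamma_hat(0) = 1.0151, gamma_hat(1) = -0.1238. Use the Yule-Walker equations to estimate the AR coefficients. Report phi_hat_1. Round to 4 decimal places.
\hat\phi_{1} = -0.1220

The Yule-Walker equations for an AR(p) process read, in matrix form,
  Gamma_p phi = r_p,   with   (Gamma_p)_{ij} = gamma(|i - j|),
                       (r_p)_i = gamma(i),   i,j = 1..p.
Substitute the sample gammas (Toeplitz matrix and right-hand side of size 1):
  Gamma_p = [[1.0151]]
  r_p     = [-0.1238]
With p = 1 this is the single equation gamma(0) phi_1 = gamma(1):
  phi_hat_1 = gamma(1) / gamma(0) = -0.1238 / 1.0151 = -0.1220.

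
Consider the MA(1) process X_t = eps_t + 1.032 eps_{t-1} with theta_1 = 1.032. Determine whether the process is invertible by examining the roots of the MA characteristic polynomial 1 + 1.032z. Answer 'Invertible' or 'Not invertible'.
\text{Not invertible}

The MA(q) characteristic polynomial is P(z) = 1 + 1.032z.
Invertibility requires all roots to lie outside the unit circle, i.e. |z| > 1 for every root.
This is linear in z: 1 + (1.032) z = 0  =>  z = -1/(1.032) = -0.968992,  |z| = 0.968992.
Moduli of all roots: 0.9690.
All moduli strictly greater than 1? No.
Verdict: Not invertible.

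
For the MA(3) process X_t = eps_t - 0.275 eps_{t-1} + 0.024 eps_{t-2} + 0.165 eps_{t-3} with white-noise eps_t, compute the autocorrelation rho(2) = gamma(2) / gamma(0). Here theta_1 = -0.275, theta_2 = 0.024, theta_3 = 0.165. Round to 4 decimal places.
\rho(2) = -0.0194

For an MA(q) process with theta_0 = 1, the autocovariance is
  gamma(k) = sigma^2 * sum_{i=0..q-k} theta_i * theta_{i+k},
and rho(k) = gamma(k) / gamma(0). Sigma^2 cancels.
  numerator   = (1)*(0.024) + (-0.275)*(0.165) = -0.021375.
  denominator = (1)^2 + (-0.275)^2 + (0.024)^2 + (0.165)^2 = 1.103426.
  rho(2) = -0.021375 / 1.103426 = -0.0194.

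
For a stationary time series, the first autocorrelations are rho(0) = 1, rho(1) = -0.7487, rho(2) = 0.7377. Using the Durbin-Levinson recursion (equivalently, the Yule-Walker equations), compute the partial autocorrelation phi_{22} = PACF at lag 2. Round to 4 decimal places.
\phi_{22} = 0.4031

The PACF at lag k is phi_{kk}, the last component of the solution
to the Yule-Walker system G_k phi = r_k where
  (G_k)_{ij} = rho(|i - j|), (r_k)_i = rho(i), i,j = 1..k.
Equivalently, Durbin-Levinson gives phi_{kk} iteratively:
  phi_{11} = rho(1)
  phi_{kk} = [rho(k) - sum_{j=1..k-1} phi_{k-1,j} rho(k-j)]
            / [1 - sum_{j=1..k-1} phi_{k-1,j} rho(j)],
  phi_{k,j} = phi_{k-1,j} - phi_{kk} phi_{k-1,k-j},  j = 1..k-1.
Step k = 1:
  phi_11 = rho(1) = -0.7487.
Step k = 2:
  phi_22 = [rho(2) - phi_11 rho(1)] / [1 - phi_11 rho(1)] = [0.7377 - (-0.7487)(-0.7487)] / [1 - (-0.7487)(-0.7487)]
         = 0.17714831 / 0.43944831 = 0.4031.
Therefore phi_{22} = 0.4031.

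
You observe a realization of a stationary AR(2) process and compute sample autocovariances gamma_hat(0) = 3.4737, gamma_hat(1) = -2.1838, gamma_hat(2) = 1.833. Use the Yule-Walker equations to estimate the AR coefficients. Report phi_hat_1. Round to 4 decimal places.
\hat\phi_{1} = -0.4910

The Yule-Walker equations for an AR(p) process read, in matrix form,
  Gamma_p phi = r_p,   with   (Gamma_p)_{ij} = gamma(|i - j|),
                       (r_p)_i = gamma(i),   i,j = 1..p.
Substitute the sample gammas (Toeplitz matrix and right-hand side of size 2):
  Gamma_p = [[3.4737, -2.1838], [-2.1838, 3.4737]]
  r_p     = [-2.1838, 1.833]
Written out:
  3.4737 phi_1 - 2.1838 phi_2 = -2.1838
  -2.1838 phi_1 + 3.4737 phi_2 = 1.833
Solve by Cramer's rule:
  det = gamma(0)^2 - gamma(1)^2 = (3.4737)^2 - (-2.1838)^2 = 12.06659169 - 4.76898244 = 7.29760925
  phi_hat_1 = [gamma(1) gamma(0) - gamma(1) gamma(2)] / det = [(-2.1838)(3.4737) - (-2.1838)(1.833)] / 7.29760925 = -3.58296066 / 7.29760925 = -0.491
  phi_hat_2 = [gamma(0) gamma(2) - gamma(1)^2] / det = [(3.4737)(1.833) - (-2.1838)^2] / 7.29760925 = 1.59830966 / 7.29760925 = 0.219
So phi_hat = [-0.4910, 0.2190].
Therefore phi_hat_1 = -0.4910.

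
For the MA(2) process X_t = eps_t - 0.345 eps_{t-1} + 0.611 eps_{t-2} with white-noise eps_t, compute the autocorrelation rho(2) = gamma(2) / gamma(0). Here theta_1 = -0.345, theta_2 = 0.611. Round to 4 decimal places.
\rho(2) = 0.4094

For an MA(q) process with theta_0 = 1, the autocovariance is
  gamma(k) = sigma^2 * sum_{i=0..q-k} theta_i * theta_{i+k},
and rho(k) = gamma(k) / gamma(0). Sigma^2 cancels.
  numerator   = (1)*(0.611) = 0.611.
  denominator = (1)^2 + (-0.345)^2 + (0.611)^2 = 1.492346.
  rho(2) = 0.611 / 1.492346 = 0.4094.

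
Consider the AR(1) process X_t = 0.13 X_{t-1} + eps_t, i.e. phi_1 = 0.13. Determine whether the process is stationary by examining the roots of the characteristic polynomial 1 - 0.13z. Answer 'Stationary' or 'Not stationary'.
\text{Stationary}

The AR(p) characteristic polynomial is P(z) = 1 - 0.13z.
Stationarity requires all roots to lie outside the unit circle, i.e. |z| > 1 for every root.
This is linear in z: 1 + (-0.13) z = 0  =>  z = -1/(-0.13) = 7.692308,  |z| = 7.692308.
Moduli of all roots: 7.6923.
All moduli strictly greater than 1? Yes.
Verdict: Stationary.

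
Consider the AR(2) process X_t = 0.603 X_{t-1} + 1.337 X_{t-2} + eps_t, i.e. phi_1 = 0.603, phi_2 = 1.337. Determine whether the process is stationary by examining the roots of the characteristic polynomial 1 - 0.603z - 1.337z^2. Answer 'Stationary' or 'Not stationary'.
\text{Not stationary}

The AR(p) characteristic polynomial is P(z) = 1 - 0.603z - 1.337z^2.
Stationarity requires all roots to lie outside the unit circle, i.e. |z| > 1 for every root.
Set 1 + (-0.603) z + (-1.337) z^2 = 0, i.e. a z^2 + b z + c = 0 with a = -1.337, b = -0.603, c = 1.
Discriminant D = b^2 - 4ac = (-0.603)^2 - 4*(-1.337)*1 = 0.363609 - (-5.348) = 5.711609.
D >= 0, so the roots are real: z = (-b +/- sqrt(D)) / (2a) = (0.603 +/- 2.389897) / (-2.674).
  z_1 = (0.603 + 2.389897) / (-2.674) = -1.1193,   |z_1| = 1.1193.
  z_2 = (0.603 - 2.389897) / (-2.674) = 0.6682,   |z_2| = 0.6682.
Moduli of all roots: 1.1193, 0.6682.
All moduli strictly greater than 1? No.
Verdict: Not stationary.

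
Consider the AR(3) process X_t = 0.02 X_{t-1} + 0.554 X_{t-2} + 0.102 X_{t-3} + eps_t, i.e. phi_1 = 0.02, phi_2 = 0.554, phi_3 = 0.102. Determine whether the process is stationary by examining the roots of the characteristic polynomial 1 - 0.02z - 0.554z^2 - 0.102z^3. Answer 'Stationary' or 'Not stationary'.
\text{Stationary}

The AR(p) characteristic polynomial is P(z) = 1 - 0.02z - 0.554z^2 - 0.102z^3.
Stationarity requires all roots to lie outside the unit circle, i.e. |z| > 1 for every root.
Degree 3: look for a simple real root z0 first, then factor out (1 - z/z0) and solve the remaining quadratic.
Testing z0 = -5: P(-5) = 1 + (-0.02)(-5) + (-0.554)(-5)^2 + (-0.102)(-5)^3
  = 1 + (0.1) + (-13.85) + (12.75) = 0.  So z_0 = -5 is a root, |z_0| = 5.
Divide out the factor (1 + 0.2 z) = (1 - z/z0) (since 1/z0 = -0.2):
  P(z) = (1 + 0.2 z)(1 + (-0.22) z + (-0.51) z^2)
  [check: z-coef -0.22 - (-0.2) = -0.02; z^2-coef -0.51 - (-0.2)(-0.22) = -0.554; z^3-coef -(-0.2)(-0.51) = -0.102.]
Remaining roots from the quadratic factor 1 + (-0.22) z + (-0.51) z^2:
  Set 1 + (-0.22) z + (-0.51) z^2 = 0, i.e. a z^2 + b z + c = 0 with a = -0.51, b = -0.22, c = 1.
  Discriminant D = b^2 - 4ac = (-0.22)^2 - 4*(-0.51)*1 = 0.0484 - (-2.04) = 2.0884.
  D >= 0, so the roots are real: z = (-b +/- sqrt(D)) / (2a) = (0.22 +/- 1.44513) / (-1.02).
    z_1 = (0.22 + 1.44513) / (-1.02) = -1.6325,   |z_1| = 1.6325.
    z_2 = (0.22 - 1.44513) / (-1.02) = 1.2011,   |z_2| = 1.2011.
Moduli of all roots: 5.0000, 1.6325, 1.2011.
All moduli strictly greater than 1? Yes.
Verdict: Stationary.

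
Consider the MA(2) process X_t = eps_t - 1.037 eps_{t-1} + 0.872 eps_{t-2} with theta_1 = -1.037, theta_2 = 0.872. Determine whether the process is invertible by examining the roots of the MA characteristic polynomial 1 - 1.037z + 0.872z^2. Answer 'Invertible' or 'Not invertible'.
\text{Invertible}

The MA(q) characteristic polynomial is P(z) = 1 - 1.037z + 0.872z^2.
Invertibility requires all roots to lie outside the unit circle, i.e. |z| > 1 for every root.
Set 1 + (-1.037) z + (0.872) z^2 = 0, i.e. a z^2 + b z + c = 0 with a = 0.872, b = -1.037, c = 1.
Discriminant D = b^2 - 4ac = (-1.037)^2 - 4*(0.872)*1 = 1.075369 - (3.488) = -2.412631.
D < 0, so the roots are the complex-conjugate pair z = (-b +/- i sqrt(-D)) / (2a) = 0.5946 +/- 0.8906i.
For a conjugate pair |z|^2 = z * conj(z) = (product of roots) = c/a = 1/(0.872) = 1.146789, so |z| = sqrt(1.146789) = 1.0709 for both roots.
Moduli of all roots: 1.0709, 1.0709.
All moduli strictly greater than 1? Yes.
Verdict: Invertible.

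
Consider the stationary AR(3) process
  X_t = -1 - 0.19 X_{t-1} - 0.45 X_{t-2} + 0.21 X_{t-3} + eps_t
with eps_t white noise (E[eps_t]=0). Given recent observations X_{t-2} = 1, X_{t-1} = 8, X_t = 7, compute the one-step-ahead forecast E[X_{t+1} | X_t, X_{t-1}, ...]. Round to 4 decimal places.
E[X_{t+1} \mid \mathcal F_t] = -5.7200

For an AR(p) model X_t = c + sum_i phi_i X_{t-i} + eps_t, the
one-step-ahead conditional mean is
  E[X_{t+1} | X_t, ...] = c + sum_i phi_i X_{t+1-i}.
Substitute known values:
  E[X_{t+1} | ...] = -1 + (-0.19) * (7) + (-0.45) * (8) + (0.21) * (1)
                   = -5.7200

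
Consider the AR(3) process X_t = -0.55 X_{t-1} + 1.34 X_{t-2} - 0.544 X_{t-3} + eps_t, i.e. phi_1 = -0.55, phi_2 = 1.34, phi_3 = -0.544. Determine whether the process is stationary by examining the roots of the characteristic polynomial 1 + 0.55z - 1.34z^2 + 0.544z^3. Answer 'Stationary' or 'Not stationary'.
\text{Not stationary}

The AR(p) characteristic polynomial is P(z) = 1 + 0.55z - 1.34z^2 + 0.544z^3.
Stationarity requires all roots to lie outside the unit circle, i.e. |z| > 1 for every root.
Degree 3: look for a simple real root z0 first, then factor out (1 - z/z0) and solve the remaining quadratic.
Testing z0 = -0.625: P(-0.625) = 1 + (0.55)(-0.625) + (-1.34)(-0.625)^2 + (0.544)(-0.625)^3
  = 1 + (-0.34375) + (-0.523438) + (-0.132812) = 0.  So z_0 = -0.625 is a root, |z_0| = 0.625.
Divide out the factor (1 + 1.6 z) = (1 - z/z0) (since 1/z0 = -1.6):
  P(z) = (1 + 1.6 z)(1 + (-1.05) z + (0.34) z^2)
  [check: z-coef -1.05 - (-1.6) = 0.55; z^2-coef 0.34 - (-1.6)(-1.05) = -1.34; z^3-coef -(-1.6)(0.34) = 0.544.]
Remaining roots from the quadratic factor 1 + (-1.05) z + (0.34) z^2:
  Set 1 + (-1.05) z + (0.34) z^2 = 0, i.e. a z^2 + b z + c = 0 with a = 0.34, b = -1.05, c = 1.
  Discriminant D = b^2 - 4ac = (-1.05)^2 - 4*(0.34)*1 = 1.1025 - (1.36) = -0.2575.
  D < 0, so the roots are the complex-conjugate pair z = (-b +/- i sqrt(-D)) / (2a) = 1.5441 +/- 0.7462i.
  For a conjugate pair |z|^2 = z * conj(z) = (product of roots) = c/a = 1/(0.34) = 2.941176, so |z| = sqrt(2.941176) = 1.715 for both roots.
Moduli of all roots: 0.6250, 1.7150, 1.7150.
All moduli strictly greater than 1? No.
Verdict: Not stationary.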